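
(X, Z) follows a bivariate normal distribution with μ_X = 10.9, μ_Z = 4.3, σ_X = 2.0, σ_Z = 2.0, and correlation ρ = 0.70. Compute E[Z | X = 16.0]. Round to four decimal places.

7.8700

For a bivariate normal, E[Z | X=x] = μ_Z + ρ·(σ_Z/σ_X)·(x − μ_X).
E[Z | X=16.0] = 4.3 + (0.70)·(2.0/2.0)·(16.0 − (10.9)) = 4.3 + (0.7)·(5.1) = 7.8700.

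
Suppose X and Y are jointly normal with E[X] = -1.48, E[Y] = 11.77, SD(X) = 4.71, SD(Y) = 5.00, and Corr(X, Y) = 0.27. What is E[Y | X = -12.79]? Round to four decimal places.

8.5283

E[Y | X=x] = μ_Y + ρ(σ_Y/σ_X)(x − μ_X) for jointly normal variables.
E[Y | X=-12.79] = 11.77 + (0.27)·(5.00/4.71)·(-12.79 − (-1.48)) = 11.77 + (0.28662)·(-11.31) = 8.5283.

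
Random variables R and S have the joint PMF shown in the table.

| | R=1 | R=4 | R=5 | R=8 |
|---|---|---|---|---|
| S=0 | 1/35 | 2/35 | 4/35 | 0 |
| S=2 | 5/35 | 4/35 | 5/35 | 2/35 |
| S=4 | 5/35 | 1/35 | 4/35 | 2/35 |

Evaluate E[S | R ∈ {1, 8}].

P(R ∈ {1, 8}) = 3/7.
Summing S·P(R=x,S=y) over the conditioning event gives 6/5.
E[S | R ∈ {1, 8}] = (6/5) / (3/7) = 14/5.

14/5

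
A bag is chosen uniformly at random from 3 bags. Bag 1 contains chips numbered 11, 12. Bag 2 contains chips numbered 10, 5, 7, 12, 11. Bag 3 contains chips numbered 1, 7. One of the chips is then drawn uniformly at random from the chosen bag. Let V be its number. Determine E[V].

E[V | bag 1] = (11+12)/2 = 23/2.
E[V | bag 2] = (10+5+7+12+11)/5 = 9.
E[V | bag 3] = (1+7)/2 = 4.
By the law of total expectation,
E[V] = (1/3)·(23/2) + (1/3)·(9) + (1/3)·(4) = 49/6.

49/6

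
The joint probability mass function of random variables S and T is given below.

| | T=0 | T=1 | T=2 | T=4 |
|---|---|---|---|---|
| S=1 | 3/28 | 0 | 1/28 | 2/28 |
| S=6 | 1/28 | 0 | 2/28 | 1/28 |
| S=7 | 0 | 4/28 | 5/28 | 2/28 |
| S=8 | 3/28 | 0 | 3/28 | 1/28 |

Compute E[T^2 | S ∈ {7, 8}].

P(S ∈ {7, 8}) = 9/14.
Σ T^2·P over the event = 1·(4/28) + 4·(5/28) + 16·(2/28) + 0·(3/28) + 4·(3/28) + 16·(1/28) = 3.
E[T^2 | S ∈ {7, 8}] = (3) / (9/14) = 14/3.

14/3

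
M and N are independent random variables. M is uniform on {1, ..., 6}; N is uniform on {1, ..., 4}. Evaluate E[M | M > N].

P(M > N) = 7/12.
Summing M·P(x,y) over outcomes with M > N gives 8/3.
E[M | M > N] = (8/3) / (7/12) = 32/7.

32/7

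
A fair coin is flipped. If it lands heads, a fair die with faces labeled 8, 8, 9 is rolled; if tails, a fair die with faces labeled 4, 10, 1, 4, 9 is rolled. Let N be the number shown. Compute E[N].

E[N | heads] = (8+8+9)/3 = 25/3.
E[N | tails] = (4+10+1+4+9)/5 = 28/5.
By the law of total expectation,
E[N] = (1/2)·(25/3) + (1/2)·(28/5) = 209/30.

209/30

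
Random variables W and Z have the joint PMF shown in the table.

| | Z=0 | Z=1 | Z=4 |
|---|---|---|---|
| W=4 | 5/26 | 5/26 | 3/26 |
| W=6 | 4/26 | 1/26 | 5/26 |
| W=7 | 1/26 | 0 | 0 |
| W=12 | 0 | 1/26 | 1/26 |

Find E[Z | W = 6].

21/10

P(W = 6) = 5/13.
Σ Z·P over the event = 0·(4/26) + 1·(1/26) + 4·(5/26) = 21/26.
E[Z | W = 6] = (21/26) / (5/13) = 21/10.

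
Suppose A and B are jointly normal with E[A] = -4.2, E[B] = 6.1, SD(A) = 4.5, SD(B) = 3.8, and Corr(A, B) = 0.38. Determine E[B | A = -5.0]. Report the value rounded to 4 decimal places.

E[B | A=x] = μ_B + ρ(σ_B/σ_A)(x − μ_A) for jointly normal variables.
E[B | A=-5.0] = 6.1 + (0.38)·(3.8/4.5)·(-5.0 − (-4.2)) = 6.1 + (0.32089)·(-0.8) = 5.8433.

5.8433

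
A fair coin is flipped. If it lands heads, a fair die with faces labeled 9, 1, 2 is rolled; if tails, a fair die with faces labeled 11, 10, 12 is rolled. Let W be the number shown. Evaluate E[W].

E[W | heads] = (9+1+2)/3 = 4.
E[W | tails] = (11+10+12)/3 = 11.
By the law of total expectation,
E[W] = (1/2)·(4) + (1/2)·(11) = 15/2.

15/2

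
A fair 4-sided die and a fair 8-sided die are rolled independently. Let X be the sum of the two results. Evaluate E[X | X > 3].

P(X > 3) = 29/32.
E[X | X > 3] = (27/4) / (29/32) = 216/29.

216/29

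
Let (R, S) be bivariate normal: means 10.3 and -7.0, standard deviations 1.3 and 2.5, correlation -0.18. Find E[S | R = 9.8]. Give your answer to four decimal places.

-6.8269

For a bivariate normal, E[S | R=x] = μ_S + ρ·(σ_S/σ_R)·(x − μ_R).
E[S | R=9.8] = -7.0 + (-0.18)·(2.5/1.3)·(9.8 − (10.3)) = -7.0 + (-0.34615)·(-0.5) = -6.8269.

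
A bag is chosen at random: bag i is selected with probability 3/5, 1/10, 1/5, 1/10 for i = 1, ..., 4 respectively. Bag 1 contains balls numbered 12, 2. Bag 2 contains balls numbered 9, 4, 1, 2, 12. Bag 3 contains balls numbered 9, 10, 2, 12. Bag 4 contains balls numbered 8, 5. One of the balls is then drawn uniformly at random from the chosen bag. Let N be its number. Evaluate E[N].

E[N | bag 1] = (12+2)/2 = 7.
E[N | bag 2] = (9+4+1+2+12)/5 = 28/5.
E[N | bag 3] = (9+10+2+12)/4 = 33/4.
E[N | bag 4] = (8+5)/2 = 13/2.
E[N] = (3/5)·(7) + (1/10)·(28/5) + (1/5)·(33/4) + (1/10)·(13/2) = 353/50.

353/50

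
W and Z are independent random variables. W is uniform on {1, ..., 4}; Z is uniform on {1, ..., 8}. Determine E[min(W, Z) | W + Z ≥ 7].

P(W + Z ≥ 7) = 9/16.
Summing min(W,Z)·P(x,y) over outcomes with W + Z ≥ 7 gives 49/32.
E[min(W, Z) | W + Z ≥ 7] = (49/32) / (9/16) = 49/18.

49/18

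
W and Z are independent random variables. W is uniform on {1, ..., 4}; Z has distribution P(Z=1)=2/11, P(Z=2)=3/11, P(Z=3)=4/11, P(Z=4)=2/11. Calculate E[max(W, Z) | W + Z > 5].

P(W + Z > 5) = 17/44.
Summing max(W,Z)·P(x,y) over outcomes with W + Z > 5 gives 16/11.
E[max(W, Z) | W + Z > 5] = (16/11) / (17/44) = 64/17.

64/17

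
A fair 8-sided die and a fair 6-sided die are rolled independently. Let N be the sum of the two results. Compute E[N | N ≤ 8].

160/27

P(N ≤ 8) = 9/16.
Σ over the event: 2·1/48 + 3·1/24 + 4·1/16 + 5·1/12 + 6·5/48 + 7·1/8 + 8·1/8 = 10/3.
E[N | N ≤ 8] = (10/3) / (9/16) = 160/27.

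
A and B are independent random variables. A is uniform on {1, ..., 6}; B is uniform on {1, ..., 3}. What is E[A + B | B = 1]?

9/2

P(B = 1) = 1/3.
Summing (A+B)·P(x,y) over outcomes with B = 1 gives 3/2.
E[A + B | B = 1] = (3/2) / (1/3) = 9/2.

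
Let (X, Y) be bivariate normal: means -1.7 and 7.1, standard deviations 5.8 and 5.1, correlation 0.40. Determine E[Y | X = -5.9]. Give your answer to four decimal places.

E[Y | X=x] = μ_Y + ρ(σ_Y/σ_X)(x − μ_X) for jointly normal variables.
E[Y | X=-5.9] = 7.1 + (0.40)·(5.1/5.8)·(-5.9 − (-1.7)) = 7.1 + (0.35172)·(-4.2) = 5.6228.

5.6228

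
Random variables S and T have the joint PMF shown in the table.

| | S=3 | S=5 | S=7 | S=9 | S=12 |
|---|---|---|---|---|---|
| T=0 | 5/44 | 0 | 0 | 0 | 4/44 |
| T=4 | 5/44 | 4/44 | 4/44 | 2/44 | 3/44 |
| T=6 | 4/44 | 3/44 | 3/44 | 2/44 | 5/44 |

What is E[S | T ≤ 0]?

P(T ≤ 0) = 9/44.
Summing S·P(S=x,T=y) over the conditioning event gives 63/44.
E[S | T ≤ 0] = (63/44) / (9/44) = 7.

7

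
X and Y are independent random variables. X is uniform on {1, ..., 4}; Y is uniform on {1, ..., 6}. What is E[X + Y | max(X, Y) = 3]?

24/5

P(max(X, Y) = 3) = 5/24.
Summing (X+Y)·P(x,y) over outcomes with max(X, Y) = 3 gives 1.
E[X + Y | max(X, Y) = 3] = (1) / (5/24) = 24/5.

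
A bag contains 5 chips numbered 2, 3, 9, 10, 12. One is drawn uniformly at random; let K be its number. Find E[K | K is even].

P(K is even) = 3/5.
Σ over the event: 2·1/5 + 10·1/5 + 12·1/5 = 24/5.
E[K | K is even] = (24/5) / (3/5) = 8.

8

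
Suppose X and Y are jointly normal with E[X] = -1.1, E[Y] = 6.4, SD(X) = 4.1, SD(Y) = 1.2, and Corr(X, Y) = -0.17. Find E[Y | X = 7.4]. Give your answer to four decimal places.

E[Y | X=x] = μ_Y + ρ(σ_Y/σ_X)(x − μ_X) for jointly normal variables.
E[Y | X=7.4] = 6.4 + (-0.17)·(1.2/4.1)·(7.4 − (-1.1)) = 6.4 + (-0.049756)·(8.5) = 5.9771.

5.9771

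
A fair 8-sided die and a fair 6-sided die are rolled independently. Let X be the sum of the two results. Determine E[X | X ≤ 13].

P(X ≤ 13) = 47/48.
E[X | X ≤ 13] = (185/24) / (47/48) = 370/47.

370/47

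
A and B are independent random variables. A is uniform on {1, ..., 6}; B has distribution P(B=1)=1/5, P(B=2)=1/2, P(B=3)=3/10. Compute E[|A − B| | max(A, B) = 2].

7/12

P(max(A, B) = 2) = 1/5.
Summing |A−B|·P(x,y) over outcomes with max(A, B) = 2 gives 7/60.
E[|A − B| | max(A, B) = 2] = (7/60) / (1/5) = 7/12.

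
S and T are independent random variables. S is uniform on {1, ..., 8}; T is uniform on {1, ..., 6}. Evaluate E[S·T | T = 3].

P(T = 3) = 1/6.
Summing ST·P(x,y) over outcomes with T = 3 gives 9/4.
E[S·T | T = 3] = (9/4) / (1/6) = 27/2.

27/2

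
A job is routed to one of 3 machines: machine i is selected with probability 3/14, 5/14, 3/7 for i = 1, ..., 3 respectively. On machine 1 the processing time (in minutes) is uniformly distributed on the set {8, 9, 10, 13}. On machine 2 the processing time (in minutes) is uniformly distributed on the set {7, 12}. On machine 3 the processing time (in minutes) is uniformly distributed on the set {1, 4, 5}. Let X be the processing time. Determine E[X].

195/28

E[X | machine 1] = (8+9+10+13)/4 = 10.
E[X | machine 2] = (7+12)/2 = 19/2.
E[X | machine 3] = (1+4+5)/3 = 10/3.
By the law of total expectation,
E[X] = (3/14)·(10) + (5/14)·(19/2) + (3/7)·(10/3) = 195/28.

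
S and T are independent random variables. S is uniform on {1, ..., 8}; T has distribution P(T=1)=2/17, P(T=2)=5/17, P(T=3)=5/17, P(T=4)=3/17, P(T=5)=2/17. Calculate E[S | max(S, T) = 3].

P(max(S, T) = 3) = 11/68.
Summing S·P(x,y) over outcomes with max(S, T) = 3 gives 3/8.
E[S | max(S, T) = 3] = (3/8) / (11/68) = 51/22.

51/22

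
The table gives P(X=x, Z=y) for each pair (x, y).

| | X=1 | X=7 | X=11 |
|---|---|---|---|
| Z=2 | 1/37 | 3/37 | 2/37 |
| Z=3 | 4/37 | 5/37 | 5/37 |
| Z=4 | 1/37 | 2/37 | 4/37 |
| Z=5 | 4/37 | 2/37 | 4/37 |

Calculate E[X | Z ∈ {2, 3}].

69/10

P(Z ∈ {2, 3}) = 20/37.
Σ X·P over the event = 1·(1/37) + 1·(4/37) + 7·(3/37) + 7·(5/37) + 11·(2/37) + 11·(5/37) = 138/37.
E[X | Z ∈ {2, 3}] = (138/37) / (20/37) = 69/10.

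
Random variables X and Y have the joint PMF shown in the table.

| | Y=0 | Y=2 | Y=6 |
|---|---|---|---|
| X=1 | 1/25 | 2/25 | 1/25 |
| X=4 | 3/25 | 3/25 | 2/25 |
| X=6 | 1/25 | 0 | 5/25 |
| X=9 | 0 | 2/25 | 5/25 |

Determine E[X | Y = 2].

32/7

P(Y = 2) = 7/25.
Σ X·P over the event = 1·(2/25) + 4·(3/25) + 9·(2/25) = 32/25.
E[X | Y = 2] = (32/25) / (7/25) = 32/7.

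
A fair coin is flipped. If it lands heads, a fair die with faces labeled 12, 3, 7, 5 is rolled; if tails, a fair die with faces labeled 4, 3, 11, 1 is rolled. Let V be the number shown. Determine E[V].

23/4

E[V | heads] = (12+3+7+5)/4 = 27/4.
E[V | tails] = (4+3+11+1)/4 = 19/4.
By the law of total expectation,
E[V] = (1/2)·(27/4) + (1/2)·(19/4) = 23/4.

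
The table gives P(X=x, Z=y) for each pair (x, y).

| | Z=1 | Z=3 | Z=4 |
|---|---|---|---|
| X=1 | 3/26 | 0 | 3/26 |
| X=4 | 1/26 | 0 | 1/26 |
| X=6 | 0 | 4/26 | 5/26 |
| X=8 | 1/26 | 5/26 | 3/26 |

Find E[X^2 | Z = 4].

P(Z = 4) = 6/13.
Σ X^2·P over the event = 1·(3/26) + 16·(1/26) + 36·(5/26) + 64·(3/26) = 391/26.
E[X^2 | Z = 4] = (391/26) / (6/13) = 391/12.

391/12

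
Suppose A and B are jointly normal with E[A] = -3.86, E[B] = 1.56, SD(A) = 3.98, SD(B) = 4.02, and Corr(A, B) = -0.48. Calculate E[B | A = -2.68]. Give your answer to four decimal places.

0.9879

E[B | A=x] = μ_B + ρ(σ_B/σ_A)(x − μ_A) for jointly normal variables.
E[B | A=-2.68] = 1.56 + (-0.48)·(4.02/3.98)·(-2.68 − (-3.86)) = 1.56 + (-0.48482)·(1.18) = 0.9879.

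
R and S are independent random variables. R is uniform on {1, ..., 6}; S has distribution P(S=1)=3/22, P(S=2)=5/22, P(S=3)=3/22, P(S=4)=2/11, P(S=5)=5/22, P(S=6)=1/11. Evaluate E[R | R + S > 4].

213/55

P(R + S > 4) = 5/6.
Summing R·P(x,y) over outcomes with R + S > 4 gives 71/22.
E[R | R + S > 4] = (71/22) / (5/6) = 213/55.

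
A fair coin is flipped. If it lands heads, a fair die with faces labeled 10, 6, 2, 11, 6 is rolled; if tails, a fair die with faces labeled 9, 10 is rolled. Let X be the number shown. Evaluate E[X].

E[X | heads] = (10+6+2+11+6)/5 = 7.
E[X | tails] = (9+10)/2 = 19/2.
By the law of total expectation,
E[X] = (1/2)·(7) + (1/2)·(19/2) = 33/4.

33/4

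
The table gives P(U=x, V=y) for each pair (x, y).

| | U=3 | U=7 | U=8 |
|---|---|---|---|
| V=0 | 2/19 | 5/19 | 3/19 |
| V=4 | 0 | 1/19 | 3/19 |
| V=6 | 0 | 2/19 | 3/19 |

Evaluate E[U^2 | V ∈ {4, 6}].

59

P(V ∈ {4, 6}) = 9/19.
Σ U^2·P over the event = 49·(1/19) + 49·(2/19) + 64·(3/19) + 64·(3/19) = 531/19.
E[U^2 | V ∈ {4, 6}] = (531/19) / (9/19) = 59.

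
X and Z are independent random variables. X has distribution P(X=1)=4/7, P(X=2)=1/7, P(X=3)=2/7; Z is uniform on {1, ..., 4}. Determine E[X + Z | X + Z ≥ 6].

P(X + Z ≥ 6) = 5/28.
Summing (X+Z)·P(x,y) over outcomes with X + Z ≥ 6 gives 8/7.
E[X + Z | X + Z ≥ 6] = (8/7) / (5/28) = 32/5.

32/5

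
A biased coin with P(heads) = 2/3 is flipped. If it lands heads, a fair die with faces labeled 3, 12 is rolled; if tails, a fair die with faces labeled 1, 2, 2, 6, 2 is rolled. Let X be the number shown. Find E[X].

E[X | heads] = (3+12)/2 = 15/2.
E[X | tails] = (1+2+2+6+2)/5 = 13/5.
By the law of total expectation,
E[X] = (2/3)·(15/2) + (1/3)·(13/5) = 88/15.

88/15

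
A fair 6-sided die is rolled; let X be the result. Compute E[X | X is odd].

3

Given X is odd, X is equally likely to be any of {1, 3, 5}.
E[X | X is odd] = (1 + 3 + 5) / 3 = 3.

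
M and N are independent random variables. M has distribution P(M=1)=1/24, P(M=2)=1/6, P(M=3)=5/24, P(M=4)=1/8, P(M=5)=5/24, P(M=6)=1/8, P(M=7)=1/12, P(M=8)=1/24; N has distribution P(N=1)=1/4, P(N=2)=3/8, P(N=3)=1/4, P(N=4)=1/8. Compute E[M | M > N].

P(M > N) = 71/96.
Summing M·P(x,y) over outcomes with M > N gives 695/192.
E[M | M > N] = (695/192) / (71/96) = 695/142.

695/142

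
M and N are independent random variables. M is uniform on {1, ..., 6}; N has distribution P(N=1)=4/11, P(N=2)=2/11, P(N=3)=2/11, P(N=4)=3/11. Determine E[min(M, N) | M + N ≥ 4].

15/7

P(M + N ≥ 4) = 28/33.
Summing min(M,N)·P(x,y) over outcomes with M + N ≥ 4 gives 20/11.
E[min(M, N) | M + N ≥ 4] = (20/11) / (28/33) = 15/7.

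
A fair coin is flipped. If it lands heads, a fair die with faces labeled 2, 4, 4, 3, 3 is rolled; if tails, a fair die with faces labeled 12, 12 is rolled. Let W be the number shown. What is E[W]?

38/5

E[W | heads] = (2+4+4+3+3)/5 = 16/5.
E[W | tails] = (12+12)/2 = 12.
E[W] = (1/2)·(16/5) + (1/2)·(12) = 38/5.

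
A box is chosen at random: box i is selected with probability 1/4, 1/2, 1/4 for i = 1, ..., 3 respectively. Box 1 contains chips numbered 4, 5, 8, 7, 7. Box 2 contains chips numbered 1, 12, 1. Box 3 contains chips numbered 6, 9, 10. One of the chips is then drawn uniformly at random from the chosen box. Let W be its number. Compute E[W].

179/30

E[W | box 1] = (4+5+8+7+7)/5 = 31/5.
E[W | box 2] = (1+12+1)/3 = 14/3.
E[W | box 3] = (6+9+10)/3 = 25/3.
By the law of total expectation,
E[W] = (1/4)·(31/5) + (1/2)·(14/3) + (1/4)·(25/3) = 179/30.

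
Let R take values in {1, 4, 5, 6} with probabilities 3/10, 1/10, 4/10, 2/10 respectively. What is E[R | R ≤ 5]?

27/8

P(R ≤ 5) = 4/5.
Σ over the event: 1·3/10 + 4·1/10 + 5·2/5 = 27/10.
E[R | R ≤ 5] = (27/10) / (4/5) = 27/8.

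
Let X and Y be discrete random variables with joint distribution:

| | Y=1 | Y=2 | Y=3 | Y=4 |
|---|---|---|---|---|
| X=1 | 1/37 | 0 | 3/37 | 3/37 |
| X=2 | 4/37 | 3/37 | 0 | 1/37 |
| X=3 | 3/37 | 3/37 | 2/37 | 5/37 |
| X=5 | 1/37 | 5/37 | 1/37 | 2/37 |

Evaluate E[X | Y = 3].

7/3

P(Y = 3) = 6/37.
Summing X·P(X=x,Y=y) over the conditioning event gives 14/37.
E[X | Y = 3] = (14/37) / (6/37) = 7/3.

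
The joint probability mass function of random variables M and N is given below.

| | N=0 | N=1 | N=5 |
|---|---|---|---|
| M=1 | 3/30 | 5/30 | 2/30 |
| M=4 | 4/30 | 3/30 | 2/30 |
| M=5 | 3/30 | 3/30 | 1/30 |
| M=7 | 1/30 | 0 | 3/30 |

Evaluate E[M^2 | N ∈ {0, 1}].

P(N ∈ {0, 1}) = 11/15.
Σ M^2·P over the event = 1·(3/30) + 1·(5/30) + 16·(4/30) + 16·(3/30) + 25·(3/30) + 25·(3/30) + 49·(1/30) = 319/30.
E[M^2 | N ∈ {0, 1}] = (319/30) / (11/15) = 29/2.

29/2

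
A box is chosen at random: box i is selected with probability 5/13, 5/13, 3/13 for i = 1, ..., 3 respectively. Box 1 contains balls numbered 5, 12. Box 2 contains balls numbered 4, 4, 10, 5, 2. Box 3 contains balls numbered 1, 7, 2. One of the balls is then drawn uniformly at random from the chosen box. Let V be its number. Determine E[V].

E[V | box 1] = (5+12)/2 = 17/2.
E[V | box 2] = (4+4+10+5+2)/5 = 5.
E[V | box 3] = (1+7+2)/3 = 10/3.
E[V] = (5/13)·(17/2) + (5/13)·(5) + (3/13)·(10/3) = 155/26.

155/26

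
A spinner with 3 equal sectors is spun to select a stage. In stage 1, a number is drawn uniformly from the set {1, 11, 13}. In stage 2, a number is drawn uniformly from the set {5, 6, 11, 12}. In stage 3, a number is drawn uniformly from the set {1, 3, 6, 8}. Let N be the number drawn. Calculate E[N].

64/9

E[N | stage 1] = (1+11+13)/3 = 25/3.
E[N | stage 2] = (5+6+11+12)/4 = 17/2.
E[N | stage 3] = (1+3+6+8)/4 = 9/2.
By the law of total expectation,
E[N] = (1/3)·(25/3) + (1/3)·(17/2) + (1/3)·(9/2) = 64/9.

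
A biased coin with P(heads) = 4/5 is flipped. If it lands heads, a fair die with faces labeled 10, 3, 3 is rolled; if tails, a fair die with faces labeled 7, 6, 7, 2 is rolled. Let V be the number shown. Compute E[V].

E[V | heads] = (10+3+3)/3 = 16/3.
E[V | tails] = (7+6+7+2)/4 = 11/2.
E[V] = (4/5)·(16/3) + (1/5)·(11/2) = 161/30.

161/30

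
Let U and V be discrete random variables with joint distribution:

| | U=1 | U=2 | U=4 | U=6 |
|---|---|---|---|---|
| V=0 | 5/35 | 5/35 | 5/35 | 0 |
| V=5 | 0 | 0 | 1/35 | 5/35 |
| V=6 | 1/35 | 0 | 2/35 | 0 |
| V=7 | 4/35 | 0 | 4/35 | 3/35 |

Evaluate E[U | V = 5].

17/3

P(V = 5) = 6/35.
Σ U·P over the event = 4·(1/35) + 6·(5/35) = 34/35.
E[U | V = 5] = (34/35) / (6/35) = 17/3.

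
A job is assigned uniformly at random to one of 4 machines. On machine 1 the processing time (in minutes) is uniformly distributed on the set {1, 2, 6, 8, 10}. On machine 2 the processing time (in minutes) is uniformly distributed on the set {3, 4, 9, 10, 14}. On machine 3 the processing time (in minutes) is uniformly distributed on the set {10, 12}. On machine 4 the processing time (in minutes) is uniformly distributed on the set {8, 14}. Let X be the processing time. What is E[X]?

177/20

E[X | machine 1] = (1+2+6+8+10)/5 = 27/5.
E[X | machine 2] = (3+4+9+10+14)/5 = 8.
E[X | machine 3] = (10+12)/2 = 11.
E[X | machine 4] = (8+14)/2 = 11.
By the law of total expectation,
E[X] = (1/4)·(27/5) + (1/4)·(8) + (1/4)·(11) + (1/4)·(11) = 177/20.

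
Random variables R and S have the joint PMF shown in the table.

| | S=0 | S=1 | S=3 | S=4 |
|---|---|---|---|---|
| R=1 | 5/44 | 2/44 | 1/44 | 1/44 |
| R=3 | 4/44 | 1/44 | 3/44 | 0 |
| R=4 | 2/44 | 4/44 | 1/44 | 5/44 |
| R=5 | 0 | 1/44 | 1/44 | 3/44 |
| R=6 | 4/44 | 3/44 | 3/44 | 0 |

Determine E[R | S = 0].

49/15

P(S = 0) = 15/44.
Summing R·P(R=x,S=y) over the conditioning event gives 49/44.
E[R | S = 0] = (49/44) / (15/44) = 49/15.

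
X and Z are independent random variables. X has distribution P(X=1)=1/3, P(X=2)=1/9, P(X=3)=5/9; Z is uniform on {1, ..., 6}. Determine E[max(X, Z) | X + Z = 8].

P(X + Z = 8) = 1/9.
Summing max(X,Z)·P(x,y) over outcomes with X + Z = 8 gives 31/54.
E[max(X, Z) | X + Z = 8] = (31/54) / (1/9) = 31/6.

31/6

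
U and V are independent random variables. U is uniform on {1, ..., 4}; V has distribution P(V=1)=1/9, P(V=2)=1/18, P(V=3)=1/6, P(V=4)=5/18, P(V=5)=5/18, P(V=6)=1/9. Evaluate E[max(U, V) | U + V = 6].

29/7

P(U + V = 6) = 7/36.
Summing max(U,V)·P(x,y) over outcomes with U + V = 6 gives 29/36.
E[max(U, V) | U + V = 6] = (29/36) / (7/36) = 29/7.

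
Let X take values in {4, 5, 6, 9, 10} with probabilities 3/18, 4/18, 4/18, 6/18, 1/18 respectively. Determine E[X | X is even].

23/4

P(X is even) = 4/9.
Σ over the event: 4·1/6 + 6·2/9 + 10·1/18 = 23/9.
E[X | X is even] = (23/9) / (4/9) = 23/4.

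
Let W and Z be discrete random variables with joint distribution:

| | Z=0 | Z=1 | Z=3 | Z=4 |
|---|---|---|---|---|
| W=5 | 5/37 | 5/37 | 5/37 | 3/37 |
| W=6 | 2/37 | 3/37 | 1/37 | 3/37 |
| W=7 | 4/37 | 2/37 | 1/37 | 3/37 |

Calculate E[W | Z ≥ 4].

P(Z ≥ 4) = 9/37.
Σ W·P over the event = 5·(3/37) + 6·(3/37) + 7·(3/37) = 54/37.
E[W | Z ≥ 4] = (54/37) / (9/37) = 6.

6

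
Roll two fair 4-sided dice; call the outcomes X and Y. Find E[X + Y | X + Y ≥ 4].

72/13

P(X + Y ≥ 4) = 13/16.
Summing (X+Y)·P(x,y) over outcomes with X + Y ≥ 4 gives 9/2.
E[X + Y | X + Y ≥ 4] = (9/2) / (13/16) = 72/13.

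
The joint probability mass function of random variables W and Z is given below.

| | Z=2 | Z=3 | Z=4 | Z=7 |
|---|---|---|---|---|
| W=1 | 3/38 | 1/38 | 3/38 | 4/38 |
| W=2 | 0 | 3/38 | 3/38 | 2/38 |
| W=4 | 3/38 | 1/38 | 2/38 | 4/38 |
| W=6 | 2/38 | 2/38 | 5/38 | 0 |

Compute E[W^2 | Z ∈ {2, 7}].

199/18

P(Z ∈ {2, 7}) = 9/19.
Σ W^2·P over the event = 1·(3/38) + 1·(4/38) + 4·(2/38) + 16·(3/38) + 16·(4/38) + 36·(2/38) = 199/38.
E[W^2 | Z ∈ {2, 7}] = (199/38) / (9/19) = 199/18.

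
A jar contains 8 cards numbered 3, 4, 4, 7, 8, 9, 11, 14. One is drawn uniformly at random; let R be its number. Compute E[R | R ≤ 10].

P(R ≤ 10) = 3/4.
Σ over the event: 3·1/8 + 4·1/4 + 7·1/8 + 8·1/8 + 9·1/8 = 35/8.
E[R | R ≤ 10] = (35/8) / (3/4) = 35/6.

35/6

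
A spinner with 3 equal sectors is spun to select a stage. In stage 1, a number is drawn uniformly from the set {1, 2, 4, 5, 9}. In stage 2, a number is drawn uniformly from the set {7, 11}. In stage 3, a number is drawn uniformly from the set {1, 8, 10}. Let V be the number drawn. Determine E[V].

E[V | stage 1] = (1+2+4+5+9)/5 = 21/5.
E[V | stage 2] = (7+11)/2 = 9.
E[V | stage 3] = (1+8+10)/3 = 19/3.
E[V] = (1/3)·(21/5) + (1/3)·(9) + (1/3)·(19/3) = 293/45.

293/45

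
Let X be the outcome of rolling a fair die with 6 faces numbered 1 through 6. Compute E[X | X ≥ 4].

Given X ≥ 4, X is equally likely to be any of {4, 5, 6}.
E[X | X ≥ 4] = (4 + 5 + 6) / 3 = 5.

5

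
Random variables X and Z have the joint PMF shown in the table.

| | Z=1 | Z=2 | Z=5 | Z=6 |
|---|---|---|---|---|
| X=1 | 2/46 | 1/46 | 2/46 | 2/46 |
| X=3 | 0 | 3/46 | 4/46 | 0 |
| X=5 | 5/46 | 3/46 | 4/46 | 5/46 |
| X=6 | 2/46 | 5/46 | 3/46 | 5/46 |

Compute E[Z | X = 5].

P(X = 5) = 17/46.
Σ Z·P over the event = 1·(5/46) + 2·(3/46) + 5·(4/46) + 6·(5/46) = 61/46.
E[Z | X = 5] = (61/46) / (17/46) = 61/17.

61/17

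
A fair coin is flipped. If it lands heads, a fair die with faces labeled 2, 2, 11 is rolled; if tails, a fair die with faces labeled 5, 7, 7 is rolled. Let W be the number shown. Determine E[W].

E[W | heads] = (2+2+11)/3 = 5.
E[W | tails] = (5+7+7)/3 = 19/3.
E[W] = (1/2)·(5) + (1/2)·(19/3) = 17/3.

17/3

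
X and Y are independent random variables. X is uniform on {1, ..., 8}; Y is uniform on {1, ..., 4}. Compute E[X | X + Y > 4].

P(X + Y > 4) = 13/16.
Summing X·P(x,y) over outcomes with X + Y > 4 gives 67/16.
E[X | X + Y > 4] = (67/16) / (13/16) = 67/13.

67/13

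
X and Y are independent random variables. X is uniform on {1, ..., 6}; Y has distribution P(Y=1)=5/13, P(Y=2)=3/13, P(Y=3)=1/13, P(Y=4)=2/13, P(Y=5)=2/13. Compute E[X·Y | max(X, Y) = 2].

P(max(X, Y) = 2) = 11/78.
Summing XY·P(x,y) over outcomes with max(X, Y) = 2 gives 14/39.
E[X·Y | max(X, Y) = 2] = (14/39) / (11/78) = 28/11.

28/11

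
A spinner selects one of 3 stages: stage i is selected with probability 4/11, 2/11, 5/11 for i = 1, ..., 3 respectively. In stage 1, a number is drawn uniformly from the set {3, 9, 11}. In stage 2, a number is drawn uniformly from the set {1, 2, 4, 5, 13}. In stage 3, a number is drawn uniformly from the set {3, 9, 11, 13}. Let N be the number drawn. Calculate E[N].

E[N | stage 1] = (3+9+11)/3 = 23/3.
E[N | stage 2] = (1+2+4+5+13)/5 = 5.
E[N | stage 3] = (3+9+11+13)/4 = 9.
By the law of total expectation,
E[N] = (4/11)·(23/3) + (2/11)·(5) + (5/11)·(9) = 257/33.

257/33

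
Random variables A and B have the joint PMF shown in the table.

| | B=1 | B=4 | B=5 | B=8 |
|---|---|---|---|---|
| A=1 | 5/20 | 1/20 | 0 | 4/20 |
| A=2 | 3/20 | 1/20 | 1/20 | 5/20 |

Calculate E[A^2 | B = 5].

4

P(B = 5) = 1/20.
Σ A^2·P over the event = 4·(1/20) = 1/5.
E[A^2 | B = 5] = (1/5) / (1/20) = 4.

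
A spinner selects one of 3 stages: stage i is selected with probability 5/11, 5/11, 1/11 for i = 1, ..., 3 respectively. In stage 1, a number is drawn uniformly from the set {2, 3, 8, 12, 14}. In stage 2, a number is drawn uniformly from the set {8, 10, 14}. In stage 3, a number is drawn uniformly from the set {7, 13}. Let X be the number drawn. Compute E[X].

307/33

E[X | stage 1] = (2+3+8+12+14)/5 = 39/5.
E[X | stage 2] = (8+10+14)/3 = 32/3.
E[X | stage 3] = (7+13)/2 = 10.
E[X] = (5/11)·(39/5) + (5/11)·(32/3) + (1/11)·(10) = 307/33.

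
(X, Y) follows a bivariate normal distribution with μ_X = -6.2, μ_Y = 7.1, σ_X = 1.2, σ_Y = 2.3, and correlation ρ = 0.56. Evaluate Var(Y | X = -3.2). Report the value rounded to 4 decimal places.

The conditional variance in a bivariate normal is σ_Y²(1 − ρ²), independent of x.
Var(Y | X=-3.2) = (2.3)²·(1 − (0.56)²) = 5.29·0.6864 = 3.6311.

3.6311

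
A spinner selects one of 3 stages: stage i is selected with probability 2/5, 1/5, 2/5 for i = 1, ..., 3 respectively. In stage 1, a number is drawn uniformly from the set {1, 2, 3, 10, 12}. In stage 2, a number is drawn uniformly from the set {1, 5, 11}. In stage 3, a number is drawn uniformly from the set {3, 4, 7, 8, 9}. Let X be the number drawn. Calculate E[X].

439/75

E[X | stage 1] = (1+2+3+10+12)/5 = 28/5.
E[X | stage 2] = (1+5+11)/3 = 17/3.
E[X | stage 3] = (3+4+7+8+9)/5 = 31/5.
By the law of total expectation,
E[X] = (2/5)·(28/5) + (1/5)·(17/3) + (2/5)·(31/5) = 439/75.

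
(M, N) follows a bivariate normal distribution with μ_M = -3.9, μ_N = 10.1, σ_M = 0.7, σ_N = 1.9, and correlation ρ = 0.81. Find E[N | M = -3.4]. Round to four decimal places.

11.1993

The regression of N on M has slope ρ·σ_N/σ_M and passes through (μ_M, μ_N).
E[N | M=-3.4] = 10.1 + (0.81)·(1.9/0.7)·(-3.4 − (-3.9)) = 10.1 + (2.1986)·(0.5) = 11.1993.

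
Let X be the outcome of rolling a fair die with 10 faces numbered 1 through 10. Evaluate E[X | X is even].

Given X is even, X is equally likely to be any of {2, 4, 6, 8, 10}.
E[X | X is even] = (2 + 4 + 6 + 8 + 10) / 5 = 6.

6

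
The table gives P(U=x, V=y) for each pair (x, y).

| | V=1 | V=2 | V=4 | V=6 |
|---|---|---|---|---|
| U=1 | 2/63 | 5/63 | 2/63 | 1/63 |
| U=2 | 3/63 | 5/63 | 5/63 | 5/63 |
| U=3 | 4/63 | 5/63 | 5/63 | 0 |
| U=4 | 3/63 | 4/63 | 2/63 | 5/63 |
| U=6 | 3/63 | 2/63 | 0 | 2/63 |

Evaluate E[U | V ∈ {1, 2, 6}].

P(V ∈ {1, 2, 6}) = 7/9.
Summing U·P(U=x,V=y) over the conditioning event gives 151/63.
E[U | V ∈ {1, 2, 6}] = (151/63) / (7/9) = 151/49.

151/49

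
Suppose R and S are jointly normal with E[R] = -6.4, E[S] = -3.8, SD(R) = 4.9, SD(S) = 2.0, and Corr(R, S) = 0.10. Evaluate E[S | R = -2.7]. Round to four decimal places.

E[S | R=x] = μ_S + ρ(σ_S/σ_R)(x − μ_R) for jointly normal variables.
E[S | R=-2.7] = -3.8 + (0.10)·(2.0/4.9)·(-2.7 − (-6.4)) = -3.8 + (0.040816)·(3.7) = -3.6490.

-3.6490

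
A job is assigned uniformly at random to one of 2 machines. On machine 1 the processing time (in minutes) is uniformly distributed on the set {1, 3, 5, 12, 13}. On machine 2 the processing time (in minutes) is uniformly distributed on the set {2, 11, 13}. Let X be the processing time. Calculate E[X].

E[X | machine 1] = (1+3+5+12+13)/5 = 34/5.
E[X | machine 2] = (2+11+13)/3 = 26/3.
E[X] = (1/2)·(34/5) + (1/2)·(26/3) = 116/15.

116/15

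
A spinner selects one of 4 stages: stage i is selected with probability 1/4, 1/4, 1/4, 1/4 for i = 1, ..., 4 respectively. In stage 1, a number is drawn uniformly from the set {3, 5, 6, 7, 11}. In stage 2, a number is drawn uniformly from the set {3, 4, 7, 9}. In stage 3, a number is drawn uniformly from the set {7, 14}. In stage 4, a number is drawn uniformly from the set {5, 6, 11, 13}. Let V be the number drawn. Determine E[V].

157/20

E[V | stage 1] = (3+5+6+7+11)/5 = 32/5.
E[V | stage 2] = (3+4+7+9)/4 = 23/4.
E[V | stage 3] = (7+14)/2 = 21/2.
E[V | stage 4] = (5+6+11+13)/4 = 35/4.
E[V] = (1/4)·(32/5) + (1/4)·(23/4) + (1/4)·(21/2) + (1/4)·(35/4) = 157/20.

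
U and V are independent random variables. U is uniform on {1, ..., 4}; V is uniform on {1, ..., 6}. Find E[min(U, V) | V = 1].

1

Outcomes with V = 1: (1,1), (2,1), (3,1), (4,1), each with probability 1/24.
E[min(U, V) | V = 1] = (1 + 1 + 1 + 1) / 4 = 1.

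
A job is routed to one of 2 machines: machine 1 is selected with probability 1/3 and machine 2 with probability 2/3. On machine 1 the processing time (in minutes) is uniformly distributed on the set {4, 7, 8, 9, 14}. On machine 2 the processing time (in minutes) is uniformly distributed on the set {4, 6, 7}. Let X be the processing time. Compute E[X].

E[X | machine 1] = (4+7+8+9+14)/5 = 42/5.
E[X | machine 2] = (4+6+7)/3 = 17/3.
E[X] = (1/3)·(42/5) + (2/3)·(17/3) = 296/45.

296/45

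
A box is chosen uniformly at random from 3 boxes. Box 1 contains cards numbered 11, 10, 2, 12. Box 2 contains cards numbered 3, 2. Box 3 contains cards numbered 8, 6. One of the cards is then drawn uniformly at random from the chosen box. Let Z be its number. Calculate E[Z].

73/12

E[Z | box 1] = (11+10+2+12)/4 = 35/4.
E[Z | box 2] = (3+2)/2 = 5/2.
E[Z | box 3] = (8+6)/2 = 7.
E[Z] = (1/3)·(35/4) + (1/3)·(5/2) + (1/3)·(7) = 73/12.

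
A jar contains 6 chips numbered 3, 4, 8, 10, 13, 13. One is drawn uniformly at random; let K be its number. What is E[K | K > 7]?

11

P(K > 7) = 2/3.
Σ over the event: 8·1/6 + 10·1/6 + 13·1/3 = 22/3.
E[K | K > 7] = (22/3) / (2/3) = 11.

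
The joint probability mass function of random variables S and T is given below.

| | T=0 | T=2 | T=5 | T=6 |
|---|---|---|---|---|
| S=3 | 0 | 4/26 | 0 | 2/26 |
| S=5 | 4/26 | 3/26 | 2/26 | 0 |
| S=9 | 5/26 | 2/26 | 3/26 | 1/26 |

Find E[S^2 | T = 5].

293/5

P(T = 5) = 5/26.
Σ S^2·P over the event = 25·(2/26) + 81·(3/26) = 293/26.
E[S^2 | T = 5] = (293/26) / (5/26) = 293/5.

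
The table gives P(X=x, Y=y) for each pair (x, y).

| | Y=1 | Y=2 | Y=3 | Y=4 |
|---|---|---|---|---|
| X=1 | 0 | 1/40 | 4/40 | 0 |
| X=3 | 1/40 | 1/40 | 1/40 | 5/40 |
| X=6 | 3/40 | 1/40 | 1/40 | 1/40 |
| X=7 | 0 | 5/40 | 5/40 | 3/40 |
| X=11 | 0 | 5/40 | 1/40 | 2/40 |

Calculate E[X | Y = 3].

P(Y = 3) = 3/10.
Σ X·P over the event = 1·(4/40) + 3·(1/40) + 6·(1/40) + 7·(5/40) + 11·(1/40) = 59/40.
E[X | Y = 3] = (59/40) / (3/10) = 59/12.

59/12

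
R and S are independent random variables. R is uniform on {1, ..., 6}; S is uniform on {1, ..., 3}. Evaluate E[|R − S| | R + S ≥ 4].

11/5

P(R + S ≥ 4) = 5/6.
Summing |R−S|·P(x,y) over outcomes with R + S ≥ 4 gives 11/6.
E[|R − S| | R + S ≥ 4] = (11/6) / (5/6) = 11/5.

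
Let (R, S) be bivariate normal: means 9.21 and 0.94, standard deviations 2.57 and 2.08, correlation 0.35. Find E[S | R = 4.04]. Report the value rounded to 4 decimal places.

For a bivariate normal, E[S | R=x] = μ_S + ρ·(σ_S/σ_R)·(x − μ_R).
E[S | R=4.04] = 0.94 + (0.35)·(2.08/2.57)·(4.04 − (9.21)) = 0.94 + (0.28327)·(-5.17) = -0.5245.

-0.5245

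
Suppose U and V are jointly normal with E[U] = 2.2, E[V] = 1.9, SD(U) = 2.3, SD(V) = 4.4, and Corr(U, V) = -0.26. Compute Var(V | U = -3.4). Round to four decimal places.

18.0513

For a bivariate normal, Var(V | U=x) = σ_V²(1 − ρ²).
Var(V | U=-3.4) = (4.4)²·(1 − (-0.26)²) = 19.36·0.9324 = 18.0513.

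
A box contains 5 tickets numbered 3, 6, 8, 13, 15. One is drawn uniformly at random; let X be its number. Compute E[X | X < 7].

P(X < 7) = 2/5.
Σ over the event: 3·1/5 + 6·1/5 = 9/5.
E[X | X < 7] = (9/5) / (2/5) = 9/2.

9/2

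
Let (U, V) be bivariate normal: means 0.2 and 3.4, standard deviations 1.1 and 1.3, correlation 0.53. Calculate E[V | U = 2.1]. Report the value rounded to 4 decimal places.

4.5901

The regression of V on U has slope ρ·σ_V/σ_U and passes through (μ_U, μ_V).
E[V | U=2.1] = 3.4 + (0.53)·(1.3/1.1)·(2.1 − (0.2)) = 3.4 + (0.62636)·(1.9) = 4.5901.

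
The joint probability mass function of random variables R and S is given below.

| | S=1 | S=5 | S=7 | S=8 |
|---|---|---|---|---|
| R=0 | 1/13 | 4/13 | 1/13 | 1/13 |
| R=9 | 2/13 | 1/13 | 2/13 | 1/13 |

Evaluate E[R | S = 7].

P(S = 7) = 3/13.
Summing R·P(R=x,S=y) over the conditioning event gives 18/13.
E[R | S = 7] = (18/13) / (3/13) = 6.

6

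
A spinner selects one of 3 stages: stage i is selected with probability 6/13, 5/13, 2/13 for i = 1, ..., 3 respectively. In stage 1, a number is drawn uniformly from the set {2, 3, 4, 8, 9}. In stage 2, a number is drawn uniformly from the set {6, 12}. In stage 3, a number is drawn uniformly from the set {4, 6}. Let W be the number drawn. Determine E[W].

431/65

E[W | stage 1] = (2+3+4+8+9)/5 = 26/5.
E[W | stage 2] = (6+12)/2 = 9.
E[W | stage 3] = (4+6)/2 = 5.
E[W] = (6/13)·(26/5) + (5/13)·(9) + (2/13)·(5) = 431/65.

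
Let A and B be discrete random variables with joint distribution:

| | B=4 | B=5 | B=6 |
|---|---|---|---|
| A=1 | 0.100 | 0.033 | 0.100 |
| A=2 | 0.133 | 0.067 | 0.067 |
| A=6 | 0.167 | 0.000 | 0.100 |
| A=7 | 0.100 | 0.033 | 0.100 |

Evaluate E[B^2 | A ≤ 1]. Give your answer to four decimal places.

P(A ≤ 1) = 0.233.
Σ B^2·P over the event = 16·(0.100) + 25·(0.033) + 36·(0.100) = 6.025.
E[B^2 | A ≤ 1] = (6.025) / (0.233) = 25.8584.

25.8584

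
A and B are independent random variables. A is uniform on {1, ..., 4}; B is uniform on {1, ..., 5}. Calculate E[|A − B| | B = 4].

P(B = 4) = 1/5.
Summing |A−B|·P(x,y) over outcomes with B = 4 gives 3/10.
E[|A − B| | B = 4] = (3/10) / (1/5) = 3/2.

3/2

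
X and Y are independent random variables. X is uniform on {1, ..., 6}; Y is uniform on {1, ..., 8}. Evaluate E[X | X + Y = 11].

9/2

Outcomes with X + Y = 11: (3,8), (4,7), (5,6), (6,5), each with probability 1/48.
E[X | X + Y = 11] = (3 + 4 + 5 + 6) / 4 = 9/2.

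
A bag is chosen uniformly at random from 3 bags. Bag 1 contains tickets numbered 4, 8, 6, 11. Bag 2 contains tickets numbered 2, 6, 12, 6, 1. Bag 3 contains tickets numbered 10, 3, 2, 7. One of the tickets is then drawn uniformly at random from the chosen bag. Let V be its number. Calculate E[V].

121/20

E[V | bag 1] = (4+8+6+11)/4 = 29/4.
E[V | bag 2] = (2+6+12+6+1)/5 = 27/5.
E[V | bag 3] = (10+3+2+7)/4 = 11/2.
E[V] = (1/3)·(29/4) + (1/3)·(27/5) + (1/3)·(11/2) = 121/20.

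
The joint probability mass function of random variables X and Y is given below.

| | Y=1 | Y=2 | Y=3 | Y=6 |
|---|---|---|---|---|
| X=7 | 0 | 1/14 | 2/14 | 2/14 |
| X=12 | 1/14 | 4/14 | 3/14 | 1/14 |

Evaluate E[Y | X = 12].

8/3

P(X = 12) = 9/14.
Σ Y·P over the event = 1·(1/14) + 2·(4/14) + 3·(3/14) + 6·(1/14) = 12/7.
E[Y | X = 12] = (12/7) / (9/14) = 8/3.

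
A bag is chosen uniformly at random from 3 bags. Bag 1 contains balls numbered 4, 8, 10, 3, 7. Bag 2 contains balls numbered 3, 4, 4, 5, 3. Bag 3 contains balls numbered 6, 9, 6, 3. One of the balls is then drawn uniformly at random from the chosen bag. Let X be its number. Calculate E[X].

E[X | bag 1] = (4+8+10+3+7)/5 = 32/5.
E[X | bag 2] = (3+4+4+5+3)/5 = 19/5.
E[X | bag 3] = (6+9+6+3)/4 = 6.
By the law of total expectation,
E[X] = (1/3)·(32/5) + (1/3)·(19/5) + (1/3)·(6) = 27/5.

27/5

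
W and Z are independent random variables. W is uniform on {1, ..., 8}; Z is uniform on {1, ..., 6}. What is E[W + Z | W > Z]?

P(W > Z) = 9/16.
Summing (W+Z)·P(x,y) over outcomes with W > Z gives 79/16.
E[W + Z | W > Z] = (79/16) / (9/16) = 79/9.

79/9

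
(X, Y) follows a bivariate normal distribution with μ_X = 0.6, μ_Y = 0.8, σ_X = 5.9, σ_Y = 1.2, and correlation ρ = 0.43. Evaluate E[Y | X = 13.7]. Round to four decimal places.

The regression of Y on X has slope ρ·σ_Y/σ_X and passes through (μ_X, μ_Y).
E[Y | X=13.7] = 0.8 + (0.43)·(1.2/5.9)·(13.7 − (0.6)) = 0.8 + (0.087458)·(13.1) = 1.9457.

1.9457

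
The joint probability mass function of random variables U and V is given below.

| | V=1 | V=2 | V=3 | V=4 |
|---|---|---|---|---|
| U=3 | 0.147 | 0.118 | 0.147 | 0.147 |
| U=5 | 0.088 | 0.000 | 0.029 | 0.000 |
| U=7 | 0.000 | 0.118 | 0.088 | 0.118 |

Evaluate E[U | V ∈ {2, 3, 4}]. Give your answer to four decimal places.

P(V ∈ {2, 3, 4}) = 0.765.
Summing U·P(U=x,V=y) over the conditioning event gives 3.649.
E[U | V ∈ {2, 3, 4}] = (3.649) / (0.765) = 4.7699.

4.7699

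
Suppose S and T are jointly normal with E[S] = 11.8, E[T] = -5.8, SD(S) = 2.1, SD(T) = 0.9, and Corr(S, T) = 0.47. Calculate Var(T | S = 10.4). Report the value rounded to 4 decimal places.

0.6311

The conditional variance in a bivariate normal is σ_T²(1 − ρ²), independent of x.
Var(T | S=10.4) = (0.9)²·(1 − (0.47)²) = 0.81·0.7791 = 0.6311.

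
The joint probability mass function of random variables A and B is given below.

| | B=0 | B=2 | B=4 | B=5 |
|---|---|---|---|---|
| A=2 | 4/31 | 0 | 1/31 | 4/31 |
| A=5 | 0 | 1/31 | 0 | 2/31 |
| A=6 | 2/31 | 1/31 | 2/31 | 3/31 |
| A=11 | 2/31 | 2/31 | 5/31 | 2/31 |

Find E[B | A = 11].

P(A = 11) = 11/31.
Σ B·P over the event = 0·(2/31) + 2·(2/31) + 4·(5/31) + 5·(2/31) = 34/31.
E[B | A = 11] = (34/31) / (11/31) = 34/11.

34/11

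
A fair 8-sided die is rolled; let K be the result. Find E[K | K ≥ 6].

Given K ≥ 6, K is equally likely to be any of {6, 7, 8}.
E[K | K ≥ 6] = (6 + 7 + 8) / 3 = 7.

7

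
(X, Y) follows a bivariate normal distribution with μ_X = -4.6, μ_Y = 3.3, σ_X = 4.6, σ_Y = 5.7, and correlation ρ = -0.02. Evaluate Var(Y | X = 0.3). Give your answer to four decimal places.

32.4770

The conditional variance in a bivariate normal is σ_Y²(1 − ρ²), independent of x.
Var(Y | X=0.3) = (5.7)²·(1 − (-0.02)²) = 32.49·0.9996 = 32.4770.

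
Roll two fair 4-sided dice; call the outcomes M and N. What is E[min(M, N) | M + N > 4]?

23/10

P(M + N > 4) = 5/8.
Summing min(M,N)·P(x,y) over outcomes with M + N > 4 gives 23/16.
E[min(M, N) | M + N > 4] = (23/16) / (5/8) = 23/10.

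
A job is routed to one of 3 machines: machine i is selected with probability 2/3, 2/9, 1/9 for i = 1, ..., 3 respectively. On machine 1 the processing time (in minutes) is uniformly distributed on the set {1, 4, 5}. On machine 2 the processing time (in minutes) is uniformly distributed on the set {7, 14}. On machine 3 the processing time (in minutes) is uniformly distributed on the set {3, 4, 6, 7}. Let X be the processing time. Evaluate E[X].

46/9

E[X | machine 1] = (1+4+5)/3 = 10/3.
E[X | machine 2] = (7+14)/2 = 21/2.
E[X | machine 3] = (3+4+6+7)/4 = 5.
By the law of total expectation,
E[X] = (2/3)·(10/3) + (2/9)·(21/2) + (1/9)·(5) = 46/9.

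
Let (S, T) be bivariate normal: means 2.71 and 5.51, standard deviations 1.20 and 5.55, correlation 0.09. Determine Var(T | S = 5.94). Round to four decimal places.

30.5530

Var(T | S=x) = (1 − ρ²)·σ_T².
Var(T | S=5.94) = (5.55)²·(1 − (0.09)²) = 30.8025·0.9919 = 30.5530.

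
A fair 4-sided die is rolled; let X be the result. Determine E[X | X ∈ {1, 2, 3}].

P(X ∈ {1, 2, 3}) = 3/4.
Σ over the event: 1·1/4 + 2·1/4 + 3·1/4 = 3/2.
E[X | X ∈ {1, 2, 3}] = (3/2) / (3/4) = 2.

2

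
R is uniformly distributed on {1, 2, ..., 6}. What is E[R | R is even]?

Given R is even, R is equally likely to be any of {2, 4, 6}.
E[R | R is even] = (2 + 4 + 6) / 3 = 4.

4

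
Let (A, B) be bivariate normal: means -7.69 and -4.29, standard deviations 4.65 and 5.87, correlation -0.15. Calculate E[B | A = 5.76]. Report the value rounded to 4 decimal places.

-6.8368

For a bivariate normal, E[B | A=x] = μ_B + ρ·(σ_B/σ_A)·(x − μ_A).
E[B | A=5.76] = -4.29 + (-0.15)·(5.87/4.65)·(5.76 − (-7.69)) = -4.29 + (-0.18935)·(13.45) = -6.8368.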